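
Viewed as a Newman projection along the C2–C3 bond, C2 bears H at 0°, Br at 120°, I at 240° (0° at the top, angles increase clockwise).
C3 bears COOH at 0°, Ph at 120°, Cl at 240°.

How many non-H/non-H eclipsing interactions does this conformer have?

Non-H eclipsing pairs: Br(120°)/Ph(120°); I(240°)/Cl(240°) — 2 interactions.

2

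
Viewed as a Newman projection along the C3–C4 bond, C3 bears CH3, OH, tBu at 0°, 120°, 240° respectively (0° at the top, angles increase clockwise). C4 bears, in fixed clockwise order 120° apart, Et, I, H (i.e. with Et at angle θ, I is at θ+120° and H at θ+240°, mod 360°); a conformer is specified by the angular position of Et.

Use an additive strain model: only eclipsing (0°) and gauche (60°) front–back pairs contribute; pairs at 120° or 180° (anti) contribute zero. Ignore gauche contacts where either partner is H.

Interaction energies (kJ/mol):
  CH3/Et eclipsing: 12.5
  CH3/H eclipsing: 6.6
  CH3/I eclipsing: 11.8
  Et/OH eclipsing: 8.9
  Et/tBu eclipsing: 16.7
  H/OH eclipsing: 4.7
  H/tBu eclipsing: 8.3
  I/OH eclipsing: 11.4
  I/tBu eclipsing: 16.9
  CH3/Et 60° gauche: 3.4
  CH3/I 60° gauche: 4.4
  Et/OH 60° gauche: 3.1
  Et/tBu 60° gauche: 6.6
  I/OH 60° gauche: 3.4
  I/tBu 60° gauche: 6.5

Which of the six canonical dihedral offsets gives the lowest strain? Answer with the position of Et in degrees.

Et at 0° is eclipsed. CH3 at 0° is eclipsed with Et at 0° (12.5); OH at 120° is eclipsed with I at 120° (11.4); tBu at 240° is eclipsed with H at 240° (8.3). Total 32.2 kJ/mol.
Et at 60° is staggered. CH3 at 0° is gauche with Et at 60° (3.4); OH at 120° is gauche with Et at 60° (3.1); OH at 120° is gauche with I at 180° (3.4); tBu at 240° is gauche with I at 180° (6.5). Total 16.4 kJ/mol.
Et at 120° is eclipsed. CH3 at 0° is eclipsed with H at 0° (6.6); OH at 120° is eclipsed with Et at 120° (8.9); tBu at 240° is eclipsed with I at 240° (16.9). Total 32.4 kJ/mol.
Et at 180° is staggered. CH3 at 0° is gauche with I at 300° (4.4); OH at 120° is gauche with Et at 180° (3.1); tBu at 240° is gauche with Et at 180° (6.6); tBu at 240° is gauche with I at 300° (6.5). Total 20.6 kJ/mol.
Et at 240° is eclipsed. CH3 at 0° is eclipsed with I at 0° (11.8); OH at 120° is eclipsed with H at 120° (4.7); tBu at 240° is eclipsed with Et at 240° (16.7). Total 33.2 kJ/mol.
Et at 300° is staggered. CH3 at 0° is gauche with Et at 300° (3.4); CH3 at 0° is gauche with I at 60° (4.4); OH at 120° is gauche with I at 60° (3.4); tBu at 240° is gauche with Et at 300° (6.6). Total 17.8 kJ/mol.
The minimum (16.4 kJ/mol) occurs with Et at 60°.

60°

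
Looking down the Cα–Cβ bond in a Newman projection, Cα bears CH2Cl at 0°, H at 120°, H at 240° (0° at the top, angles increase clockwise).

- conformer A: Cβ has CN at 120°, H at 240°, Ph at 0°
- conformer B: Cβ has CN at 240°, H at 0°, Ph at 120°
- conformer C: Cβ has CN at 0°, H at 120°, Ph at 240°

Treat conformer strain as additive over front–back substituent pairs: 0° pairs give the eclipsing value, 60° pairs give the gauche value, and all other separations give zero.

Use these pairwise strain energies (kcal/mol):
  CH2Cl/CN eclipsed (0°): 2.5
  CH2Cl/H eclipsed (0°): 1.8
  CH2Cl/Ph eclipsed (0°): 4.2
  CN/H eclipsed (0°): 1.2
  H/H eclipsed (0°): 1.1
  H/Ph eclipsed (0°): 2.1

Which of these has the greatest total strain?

A (eclipsed): CH2Cl(0°)/Ph(0°) eclipsed 4.2; H(120°)/CN(120°) eclipsed 1.2; H(240°)/H(240°) eclipsed 1.1 → 6.5 kcal/mol.
B (eclipsed): CH2Cl(0°)/H(0°) eclipsed 1.8; H(120°)/Ph(120°) eclipsed 2.1; H(240°)/CN(240°) eclipsed 1.2 → 5.1 kcal/mol.
C (eclipsed): CH2Cl(0°)/CN(0°) eclipsed 2.5; H(120°)/H(120°) eclipsed 1.1; H(240°)/Ph(240°) eclipsed 2.1 → 5.7 kcal/mol.
A has the highest total (6.5 kcal/mol).

A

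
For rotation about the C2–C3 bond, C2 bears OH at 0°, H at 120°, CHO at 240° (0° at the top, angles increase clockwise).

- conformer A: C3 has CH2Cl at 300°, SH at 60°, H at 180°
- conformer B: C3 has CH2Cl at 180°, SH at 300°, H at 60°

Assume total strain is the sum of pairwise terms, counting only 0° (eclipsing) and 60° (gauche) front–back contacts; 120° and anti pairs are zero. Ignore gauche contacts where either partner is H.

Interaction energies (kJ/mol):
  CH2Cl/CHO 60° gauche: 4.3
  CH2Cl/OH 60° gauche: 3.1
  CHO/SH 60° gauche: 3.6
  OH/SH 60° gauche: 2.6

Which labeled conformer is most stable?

A is staggered. OH at 0° is gauche with CH2Cl at 300° (3.1); OH at 0° is gauche with SH at 60° (2.6); CHO at 240° is gauche with CH2Cl at 300° (4.3). Total 10.0 kJ/mol.
B is staggered. OH at 0° is gauche with SH at 300° (2.6); CHO at 240° is gauche with CH2Cl at 180° (4.3); CHO at 240° is gauche with SH at 300° (3.6). Total 10.5 kJ/mol.
A has the lowest total (10.0 kJ/mol).

A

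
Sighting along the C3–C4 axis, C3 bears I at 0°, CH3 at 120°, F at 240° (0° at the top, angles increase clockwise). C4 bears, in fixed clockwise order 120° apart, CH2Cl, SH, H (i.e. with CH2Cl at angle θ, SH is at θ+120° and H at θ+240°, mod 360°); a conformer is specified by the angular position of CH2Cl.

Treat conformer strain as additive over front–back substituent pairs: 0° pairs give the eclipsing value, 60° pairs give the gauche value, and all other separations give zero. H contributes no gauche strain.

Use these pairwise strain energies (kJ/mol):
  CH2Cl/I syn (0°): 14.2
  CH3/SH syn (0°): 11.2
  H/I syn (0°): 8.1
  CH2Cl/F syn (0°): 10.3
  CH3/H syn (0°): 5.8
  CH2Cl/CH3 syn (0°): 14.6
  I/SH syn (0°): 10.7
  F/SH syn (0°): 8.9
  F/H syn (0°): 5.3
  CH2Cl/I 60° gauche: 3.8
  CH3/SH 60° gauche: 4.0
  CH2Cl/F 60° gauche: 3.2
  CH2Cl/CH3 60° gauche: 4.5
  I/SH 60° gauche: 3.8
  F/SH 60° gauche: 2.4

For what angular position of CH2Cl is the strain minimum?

180°

CH2Cl at 0° is eclipsed. I at 0° is eclipsed with CH2Cl at 0° (14.2); CH3 at 120° is eclipsed with SH at 120° (11.2); F at 240° is eclipsed with H at 240° (5.3). Total 30.7 kJ/mol.
CH2Cl at 60° is staggered. I at 0° is gauche with CH2Cl at 60° (3.8); CH3 at 120° is gauche with CH2Cl at 60° (4.5); CH3 at 120° is gauche with SH at 180° (4.0); F at 240° is gauche with SH at 180° (2.4). Total 14.7 kJ/mol.
CH2Cl at 120° is eclipsed. I at 0° is eclipsed with H at 0° (8.1); CH3 at 120° is eclipsed with CH2Cl at 120° (14.6); F at 240° is eclipsed with SH at 240° (8.9). Total 31.6 kJ/mol.
CH2Cl at 180° is staggered. I at 0° is gauche with SH at 300° (3.8); CH3 at 120° is gauche with CH2Cl at 180° (4.5); F at 240° is gauche with CH2Cl at 180° (3.2); F at 240° is gauche with SH at 300° (2.4). Total 13.9 kJ/mol.
CH2Cl at 240° is eclipsed. I at 0° is eclipsed with SH at 0° (10.7); CH3 at 120° is eclipsed with H at 120° (5.8); F at 240° is eclipsed with CH2Cl at 240° (10.3). Total 26.8 kJ/mol.
CH2Cl at 300° is staggered. I at 0° is gauche with CH2Cl at 300° (3.8); I at 0° is gauche with SH at 60° (3.8); CH3 at 120° is gauche with SH at 60° (4.0); F at 240° is gauche with CH2Cl at 300° (3.2). Total 14.8 kJ/mol.
The minimum (13.9 kJ/mol) occurs with CH2Cl at 180°.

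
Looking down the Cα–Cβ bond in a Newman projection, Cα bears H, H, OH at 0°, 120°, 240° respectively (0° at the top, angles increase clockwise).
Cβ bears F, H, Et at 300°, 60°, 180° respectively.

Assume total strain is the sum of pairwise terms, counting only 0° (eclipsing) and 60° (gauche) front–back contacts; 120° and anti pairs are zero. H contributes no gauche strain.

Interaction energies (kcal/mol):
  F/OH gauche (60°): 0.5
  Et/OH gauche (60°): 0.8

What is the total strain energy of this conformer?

This conformer is staggered. OH at 240° is gauche with F at 300° (0.5); OH at 240° is gauche with Et at 180° (0.8). Total 1.3 kcal/mol.

1.3 kcal/mol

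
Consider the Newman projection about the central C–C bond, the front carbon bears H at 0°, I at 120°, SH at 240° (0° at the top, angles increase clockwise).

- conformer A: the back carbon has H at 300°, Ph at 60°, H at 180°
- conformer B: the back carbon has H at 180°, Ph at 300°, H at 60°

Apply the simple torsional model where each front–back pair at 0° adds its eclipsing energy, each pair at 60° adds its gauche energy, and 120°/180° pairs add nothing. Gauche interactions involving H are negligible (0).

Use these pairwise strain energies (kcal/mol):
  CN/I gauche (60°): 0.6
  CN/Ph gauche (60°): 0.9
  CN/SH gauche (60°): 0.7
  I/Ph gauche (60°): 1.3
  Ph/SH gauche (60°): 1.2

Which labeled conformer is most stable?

B

A (staggered): I–Ph gauche; 1.3 = 1.3 kcal/mol.
B (staggered): SH–Ph gauche; 1.2 = 1.2 kcal/mol.
B has the lowest total (1.2 kcal/mol).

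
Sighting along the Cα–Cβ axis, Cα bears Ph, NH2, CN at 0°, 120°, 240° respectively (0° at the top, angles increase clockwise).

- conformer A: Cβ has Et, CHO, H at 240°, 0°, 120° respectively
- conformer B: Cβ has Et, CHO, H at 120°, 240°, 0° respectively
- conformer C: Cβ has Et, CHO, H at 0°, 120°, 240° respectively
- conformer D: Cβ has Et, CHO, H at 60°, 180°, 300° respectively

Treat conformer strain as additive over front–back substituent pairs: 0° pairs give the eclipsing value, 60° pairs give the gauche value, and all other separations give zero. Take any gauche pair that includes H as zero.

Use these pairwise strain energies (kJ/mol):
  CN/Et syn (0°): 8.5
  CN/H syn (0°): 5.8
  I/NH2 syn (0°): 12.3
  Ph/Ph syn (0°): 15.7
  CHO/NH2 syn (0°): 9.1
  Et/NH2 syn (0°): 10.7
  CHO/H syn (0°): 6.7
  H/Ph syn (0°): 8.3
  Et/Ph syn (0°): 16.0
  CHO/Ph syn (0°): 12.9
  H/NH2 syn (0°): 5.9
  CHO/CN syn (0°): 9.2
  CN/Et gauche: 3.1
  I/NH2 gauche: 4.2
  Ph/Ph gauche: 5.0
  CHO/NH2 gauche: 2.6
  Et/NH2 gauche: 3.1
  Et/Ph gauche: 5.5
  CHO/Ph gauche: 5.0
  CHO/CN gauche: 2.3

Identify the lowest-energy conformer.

A (eclipsed): Ph–CHO eclipsed, NH2–H eclipsed, CN–Et eclipsed; 12.9 + 5.9 + 8.5 = 27.3 kJ/mol.
B (eclipsed): Ph–H eclipsed, NH2–Et eclipsed, CN–CHO eclipsed; 8.3 + 10.7 + 9.2 = 28.2 kJ/mol.
C (eclipsed): Ph–Et eclipsed, NH2–CHO eclipsed, CN–H eclipsed; 16.0 + 9.1 + 5.8 = 30.9 kJ/mol.
D (staggered): Ph–Et gauche, NH2–Et gauche, NH2–CHO gauche, CN–CHO gauche; 5.5 + 3.1 + 2.6 + 2.3 = 13.5 kJ/mol.
D has the lowest total (13.5 kJ/mol).

D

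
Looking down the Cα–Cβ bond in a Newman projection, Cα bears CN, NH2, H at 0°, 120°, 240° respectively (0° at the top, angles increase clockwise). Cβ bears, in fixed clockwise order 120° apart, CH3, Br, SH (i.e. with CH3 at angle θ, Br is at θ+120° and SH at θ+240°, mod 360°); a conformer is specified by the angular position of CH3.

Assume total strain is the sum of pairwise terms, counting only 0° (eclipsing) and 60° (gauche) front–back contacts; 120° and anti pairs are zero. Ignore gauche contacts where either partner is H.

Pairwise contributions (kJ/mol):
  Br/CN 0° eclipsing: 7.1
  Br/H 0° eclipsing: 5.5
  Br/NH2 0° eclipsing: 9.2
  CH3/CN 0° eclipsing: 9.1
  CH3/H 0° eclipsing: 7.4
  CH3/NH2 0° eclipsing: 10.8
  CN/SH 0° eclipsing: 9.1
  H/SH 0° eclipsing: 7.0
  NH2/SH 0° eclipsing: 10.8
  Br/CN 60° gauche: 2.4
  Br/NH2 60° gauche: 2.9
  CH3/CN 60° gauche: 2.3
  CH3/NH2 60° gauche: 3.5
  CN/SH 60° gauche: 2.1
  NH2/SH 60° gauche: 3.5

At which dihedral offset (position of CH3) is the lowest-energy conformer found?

60°

CH3 at 0° (eclipsed): CN(0°)/CH3(0°) eclipsed 9.1; NH2(120°)/Br(120°) eclipsed 9.2; H(240°)/SH(240°) eclipsed 7.0 → 25.3 kJ/mol.
CH3 at 60° (staggered): CN(0°)/CH3(60°) gauche 2.3; CN(0°)/SH(300°) gauche 2.1; NH2(120°)/CH3(60°) gauche 3.5; NH2(120°)/Br(180°) gauche 2.9 → 10.8 kJ/mol.
CH3 at 120° (eclipsed): CN(0°)/SH(0°) eclipsed 9.1; NH2(120°)/CH3(120°) eclipsed 10.8; H(240°)/Br(240°) eclipsed 5.5 → 25.4 kJ/mol.
CH3 at 180° (staggered): CN(0°)/Br(300°) gauche 2.4; CN(0°)/SH(60°) gauche 2.1; NH2(120°)/CH3(180°) gauche 3.5; NH2(120°)/SH(60°) gauche 3.5 → 11.5 kJ/mol.
CH3 at 240° (eclipsed): CN(0°)/Br(0°) eclipsed 7.1; NH2(120°)/SH(120°) eclipsed 10.8; H(240°)/CH3(240°) eclipsed 7.4 → 25.3 kJ/mol.
CH3 at 300° (staggered): CN(0°)/CH3(300°) gauche 2.3; CN(0°)/Br(60°) gauche 2.4; NH2(120°)/Br(60°) gauche 2.9; NH2(120°)/SH(180°) gauche 3.5 → 11.1 kJ/mol.
The minimum (10.8 kJ/mol) occurs with CH3 at 60°.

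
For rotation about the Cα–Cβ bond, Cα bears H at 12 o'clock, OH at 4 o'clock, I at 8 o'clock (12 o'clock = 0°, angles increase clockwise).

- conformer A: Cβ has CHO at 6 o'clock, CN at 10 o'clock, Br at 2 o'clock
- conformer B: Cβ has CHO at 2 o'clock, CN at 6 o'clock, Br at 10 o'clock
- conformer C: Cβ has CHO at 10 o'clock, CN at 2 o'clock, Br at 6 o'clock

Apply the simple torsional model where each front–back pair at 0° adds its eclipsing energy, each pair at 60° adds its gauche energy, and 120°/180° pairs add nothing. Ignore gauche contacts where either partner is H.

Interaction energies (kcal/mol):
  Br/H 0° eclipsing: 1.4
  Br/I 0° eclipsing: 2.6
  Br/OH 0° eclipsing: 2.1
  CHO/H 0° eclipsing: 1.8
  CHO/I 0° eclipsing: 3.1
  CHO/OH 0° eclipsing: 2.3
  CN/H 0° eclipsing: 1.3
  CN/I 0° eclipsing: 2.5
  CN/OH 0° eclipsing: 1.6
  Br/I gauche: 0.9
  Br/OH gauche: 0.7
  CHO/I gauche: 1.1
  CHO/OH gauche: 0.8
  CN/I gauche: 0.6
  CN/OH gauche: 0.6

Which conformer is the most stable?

A (staggered): OH(120°)/CHO(180°) gauche 0.8; OH(120°)/Br(60°) gauche 0.7; I(240°)/CHO(180°) gauche 1.1; I(240°)/CN(300°) gauche 0.6 → 3.2 kcal/mol.
B (staggered): OH(120°)/CHO(60°) gauche 0.8; OH(120°)/CN(180°) gauche 0.6; I(240°)/CN(180°) gauche 0.6; I(240°)/Br(300°) gauche 0.9 → 2.9 kcal/mol.
C (staggered): OH(120°)/CN(60°) gauche 0.6; OH(120°)/Br(180°) gauche 0.7; I(240°)/CHO(300°) gauche 1.1; I(240°)/Br(180°) gauche 0.9 → 3.3 kcal/mol.
B has the lowest total (2.9 kcal/mol).

B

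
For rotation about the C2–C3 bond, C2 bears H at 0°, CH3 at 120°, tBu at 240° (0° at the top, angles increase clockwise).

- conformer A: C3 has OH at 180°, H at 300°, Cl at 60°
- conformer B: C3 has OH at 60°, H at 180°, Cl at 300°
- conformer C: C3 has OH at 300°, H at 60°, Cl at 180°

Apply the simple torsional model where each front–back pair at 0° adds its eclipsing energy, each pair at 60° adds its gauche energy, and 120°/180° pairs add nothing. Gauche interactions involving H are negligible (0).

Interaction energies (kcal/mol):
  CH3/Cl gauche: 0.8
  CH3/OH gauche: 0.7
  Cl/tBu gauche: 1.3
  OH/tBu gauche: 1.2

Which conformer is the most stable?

B

A (staggered): CH3–OH gauche, CH3–Cl gauche, tBu–OH gauche; 0.7 + 0.8 + 1.2 = 2.7 kcal/mol.
B (staggered): CH3–OH gauche, tBu–Cl gauche; 0.7 + 1.3 = 2.0 kcal/mol.
C (staggered): CH3–Cl gauche, tBu–OH gauche, tBu–Cl gauche; 0.8 + 1.2 + 1.3 = 3.3 kcal/mol.
B has the lowest total (2.0 kcal/mol).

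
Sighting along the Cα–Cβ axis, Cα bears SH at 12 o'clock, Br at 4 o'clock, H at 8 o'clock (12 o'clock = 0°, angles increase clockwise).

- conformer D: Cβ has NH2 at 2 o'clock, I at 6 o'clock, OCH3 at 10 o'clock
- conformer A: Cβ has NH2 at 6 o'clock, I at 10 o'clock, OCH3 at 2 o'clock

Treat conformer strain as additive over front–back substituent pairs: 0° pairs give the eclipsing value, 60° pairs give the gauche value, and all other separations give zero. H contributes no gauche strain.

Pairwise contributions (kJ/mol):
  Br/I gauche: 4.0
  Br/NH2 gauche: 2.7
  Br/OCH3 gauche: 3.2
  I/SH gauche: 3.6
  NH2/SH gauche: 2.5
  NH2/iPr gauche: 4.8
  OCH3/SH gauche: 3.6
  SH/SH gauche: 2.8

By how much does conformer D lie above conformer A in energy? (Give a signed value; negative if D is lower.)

D is staggered. SH at 0° is gauche with NH2 at 60° (2.5); SH at 0° is gauche with OCH3 at 300° (3.6); Br at 120° is gauche with NH2 at 60° (2.7); Br at 120° is gauche with I at 180° (4.0). Total 12.8 kJ/mol.
A is staggered. SH at 0° is gauche with I at 300° (3.6); SH at 0° is gauche with OCH3 at 60° (3.6); Br at 120° is gauche with NH2 at 180° (2.7); Br at 120° is gauche with OCH3 at 60° (3.2). Total 13.1 kJ/mol.
E(D) − E(A) = 12.8 − 13.1 = -0.3 kJ/mol.

-0.3 kJ/mol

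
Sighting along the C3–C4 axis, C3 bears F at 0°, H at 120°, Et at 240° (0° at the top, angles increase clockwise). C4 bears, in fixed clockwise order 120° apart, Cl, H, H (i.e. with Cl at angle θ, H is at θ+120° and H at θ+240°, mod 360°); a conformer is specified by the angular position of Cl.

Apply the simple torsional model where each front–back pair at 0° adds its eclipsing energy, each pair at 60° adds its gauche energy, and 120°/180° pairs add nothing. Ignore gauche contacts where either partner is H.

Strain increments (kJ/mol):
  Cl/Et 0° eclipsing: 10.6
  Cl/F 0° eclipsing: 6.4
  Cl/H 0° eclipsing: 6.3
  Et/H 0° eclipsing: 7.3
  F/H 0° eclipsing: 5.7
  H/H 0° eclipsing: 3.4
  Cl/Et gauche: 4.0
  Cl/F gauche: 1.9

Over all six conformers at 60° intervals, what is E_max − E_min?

Cl at 0° (eclipsed): F(0°)/Cl(0°) eclipsed 6.4; H(120°)/H(120°) eclipsed 3.4; Et(240°)/H(240°) eclipsed 7.3 → 17.1 kJ/mol.
Cl at 60° (staggered): F(0°)/Cl(60°) gauche 1.9 → 1.9 kJ/mol.
Cl at 120° (eclipsed): F(0°)/H(0°) eclipsed 5.7; H(120°)/Cl(120°) eclipsed 6.3; Et(240°)/H(240°) eclipsed 7.3 → 19.3 kJ/mol.
Cl at 180° (staggered): Et(240°)/Cl(180°) gauche 4.0 → 4.0 kJ/mol.
Cl at 240° (eclipsed): F(0°)/H(0°) eclipsed 5.7; H(120°)/H(120°) eclipsed 3.4; Et(240°)/Cl(240°) eclipsed 10.6 → 19.7 kJ/mol.
Cl at 300° (staggered): F(0°)/Cl(300°) gauche 1.9; Et(240°)/Cl(300°) gauche 4.0 → 5.9 kJ/mol.
Max at 240° (19.7 kJ/mol), min at 60° (1.9 kJ/mol); barrier = 17.8 kJ/mol.

17.8 kJ/mol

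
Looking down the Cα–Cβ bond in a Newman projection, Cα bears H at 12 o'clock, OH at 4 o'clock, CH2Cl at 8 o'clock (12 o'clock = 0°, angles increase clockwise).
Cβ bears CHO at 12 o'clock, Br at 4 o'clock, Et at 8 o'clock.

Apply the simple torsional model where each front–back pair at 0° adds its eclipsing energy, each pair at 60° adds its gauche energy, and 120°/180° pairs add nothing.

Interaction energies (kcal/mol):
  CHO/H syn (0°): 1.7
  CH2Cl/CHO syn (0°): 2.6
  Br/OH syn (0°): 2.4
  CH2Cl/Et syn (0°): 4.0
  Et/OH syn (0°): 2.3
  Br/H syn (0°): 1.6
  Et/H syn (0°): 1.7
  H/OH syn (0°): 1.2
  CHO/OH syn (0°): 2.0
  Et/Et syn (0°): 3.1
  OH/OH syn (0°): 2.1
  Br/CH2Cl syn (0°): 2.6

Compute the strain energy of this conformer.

8.1 kcal/mol

This conformer (eclipsed): H(0°)/CHO(0°) eclipsed 1.7; OH(120°)/Br(120°) eclipsed 2.4; CH2Cl(240°)/Et(240°) eclipsed 4.0 → 8.1 kcal/mol.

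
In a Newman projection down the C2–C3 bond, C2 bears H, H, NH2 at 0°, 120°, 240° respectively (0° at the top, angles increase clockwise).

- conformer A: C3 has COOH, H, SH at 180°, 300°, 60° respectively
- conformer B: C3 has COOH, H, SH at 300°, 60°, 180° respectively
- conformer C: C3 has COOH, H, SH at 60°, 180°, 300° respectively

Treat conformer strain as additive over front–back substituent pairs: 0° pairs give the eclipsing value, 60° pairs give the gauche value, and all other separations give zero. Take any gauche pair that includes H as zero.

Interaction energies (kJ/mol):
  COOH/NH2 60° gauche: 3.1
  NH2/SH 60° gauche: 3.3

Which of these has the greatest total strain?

A (staggered): NH2(240°)/COOH(180°) gauche 3.1 → 3.1 kJ/mol.
B (staggered): NH2(240°)/COOH(300°) gauche 3.1; NH2(240°)/SH(180°) gauche 3.3 → 6.4 kJ/mol.
C (staggered): NH2(240°)/SH(300°) gauche 3.3 → 3.3 kJ/mol.
B has the highest total (6.4 kJ/mol).

B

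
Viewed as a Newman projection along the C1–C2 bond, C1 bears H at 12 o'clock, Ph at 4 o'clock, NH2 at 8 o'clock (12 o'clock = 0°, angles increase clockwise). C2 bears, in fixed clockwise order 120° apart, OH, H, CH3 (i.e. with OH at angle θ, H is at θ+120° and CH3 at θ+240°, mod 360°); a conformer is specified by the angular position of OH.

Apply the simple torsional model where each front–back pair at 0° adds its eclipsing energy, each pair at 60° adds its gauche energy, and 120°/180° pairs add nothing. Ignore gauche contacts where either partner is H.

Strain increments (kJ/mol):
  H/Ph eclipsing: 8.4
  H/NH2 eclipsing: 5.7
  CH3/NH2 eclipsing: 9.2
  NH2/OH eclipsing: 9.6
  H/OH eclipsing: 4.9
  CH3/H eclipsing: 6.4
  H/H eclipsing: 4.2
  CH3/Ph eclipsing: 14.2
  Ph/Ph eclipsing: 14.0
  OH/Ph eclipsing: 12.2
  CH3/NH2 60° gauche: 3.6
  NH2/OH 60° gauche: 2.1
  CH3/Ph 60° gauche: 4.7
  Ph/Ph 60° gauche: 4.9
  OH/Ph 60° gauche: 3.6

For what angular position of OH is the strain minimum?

OH at 0° (eclipsed): H(0°)/OH(0°) eclipsed 4.9; Ph(120°)/H(120°) eclipsed 8.4; NH2(240°)/CH3(240°) eclipsed 9.2 → 22.5 kJ/mol.
OH at 60° (staggered): Ph(120°)/OH(60°) gauche 3.6; NH2(240°)/CH3(300°) gauche 3.6 → 7.2 kJ/mol.
OH at 120° (eclipsed): H(0°)/CH3(0°) eclipsed 6.4; Ph(120°)/OH(120°) eclipsed 12.2; NH2(240°)/H(240°) eclipsed 5.7 → 24.3 kJ/mol.
OH at 180° (staggered): Ph(120°)/OH(180°) gauche 3.6; Ph(120°)/CH3(60°) gauche 4.7; NH2(240°)/OH(180°) gauche 2.1 → 10.4 kJ/mol.
OH at 240° (eclipsed): H(0°)/H(0°) eclipsed 4.2; Ph(120°)/CH3(120°) eclipsed 14.2; NH2(240°)/OH(240°) eclipsed 9.6 → 28.0 kJ/mol.
OH at 300° (staggered): Ph(120°)/CH3(180°) gauche 4.7; NH2(240°)/OH(300°) gauche 2.1; NH2(240°)/CH3(180°) gauche 3.6 → 10.4 kJ/mol.
The minimum (7.2 kJ/mol) occurs with OH at 60°.

60°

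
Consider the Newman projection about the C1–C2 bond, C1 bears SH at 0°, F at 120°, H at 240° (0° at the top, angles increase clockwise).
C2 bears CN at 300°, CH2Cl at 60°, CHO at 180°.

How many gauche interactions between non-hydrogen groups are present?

Non-H gauche pairs: SH(0°)/CN(300°); SH(0°)/CH2Cl(60°); F(120°)/CH2Cl(60°); F(120°)/CHO(180°) — 4 interactions.

4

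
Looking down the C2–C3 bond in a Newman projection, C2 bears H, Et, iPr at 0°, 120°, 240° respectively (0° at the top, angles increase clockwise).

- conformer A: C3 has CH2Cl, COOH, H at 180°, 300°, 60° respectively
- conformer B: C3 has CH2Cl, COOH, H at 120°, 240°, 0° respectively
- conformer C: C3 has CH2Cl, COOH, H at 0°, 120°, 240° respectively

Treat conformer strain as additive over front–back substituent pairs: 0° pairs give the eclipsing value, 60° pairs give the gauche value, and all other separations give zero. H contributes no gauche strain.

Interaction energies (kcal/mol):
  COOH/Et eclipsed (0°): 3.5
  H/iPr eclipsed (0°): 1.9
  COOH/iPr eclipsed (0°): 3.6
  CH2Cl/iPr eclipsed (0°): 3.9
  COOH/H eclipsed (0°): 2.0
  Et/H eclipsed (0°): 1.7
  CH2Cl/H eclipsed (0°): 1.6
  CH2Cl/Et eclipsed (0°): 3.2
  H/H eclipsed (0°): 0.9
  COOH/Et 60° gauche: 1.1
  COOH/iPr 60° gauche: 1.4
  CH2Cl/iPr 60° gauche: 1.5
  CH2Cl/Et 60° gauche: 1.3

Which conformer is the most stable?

A (staggered): Et(120°)/CH2Cl(180°) gauche 1.3; iPr(240°)/CH2Cl(180°) gauche 1.5; iPr(240°)/COOH(300°) gauche 1.4 → 4.2 kcal/mol.
B (eclipsed): H(0°)/H(0°) eclipsed 0.9; Et(120°)/CH2Cl(120°) eclipsed 3.2; iPr(240°)/COOH(240°) eclipsed 3.6 → 7.7 kcal/mol.
C (eclipsed): H(0°)/CH2Cl(0°) eclipsed 1.6; Et(120°)/COOH(120°) eclipsed 3.5; iPr(240°)/H(240°) eclipsed 1.9 → 7.0 kcal/mol.
A has the lowest total (4.2 kcal/mol).

A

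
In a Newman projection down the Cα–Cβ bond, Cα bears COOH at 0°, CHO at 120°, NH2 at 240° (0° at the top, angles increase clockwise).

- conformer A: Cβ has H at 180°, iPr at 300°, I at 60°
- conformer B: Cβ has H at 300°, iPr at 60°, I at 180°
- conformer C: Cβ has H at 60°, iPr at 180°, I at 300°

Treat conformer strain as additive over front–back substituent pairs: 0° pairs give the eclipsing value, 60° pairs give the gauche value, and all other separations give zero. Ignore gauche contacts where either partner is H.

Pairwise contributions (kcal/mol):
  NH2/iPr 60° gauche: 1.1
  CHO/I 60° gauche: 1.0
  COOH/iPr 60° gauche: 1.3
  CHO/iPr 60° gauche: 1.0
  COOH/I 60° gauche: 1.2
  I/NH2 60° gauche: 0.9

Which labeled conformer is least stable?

A

A (staggered): COOH(0°)/iPr(300°) gauche 1.3; COOH(0°)/I(60°) gauche 1.2; CHO(120°)/I(60°) gauche 1.0; NH2(240°)/iPr(300°) gauche 1.1 → 4.6 kcal/mol.
B (staggered): COOH(0°)/iPr(60°) gauche 1.3; CHO(120°)/iPr(60°) gauche 1.0; CHO(120°)/I(180°) gauche 1.0; NH2(240°)/I(180°) gauche 0.9 → 4.2 kcal/mol.
C (staggered): COOH(0°)/I(300°) gauche 1.2; CHO(120°)/iPr(180°) gauche 1.0; NH2(240°)/iPr(180°) gauche 1.1; NH2(240°)/I(300°) gauche 0.9 → 4.2 kcal/mol.
A has the highest total (4.6 kcal/mol).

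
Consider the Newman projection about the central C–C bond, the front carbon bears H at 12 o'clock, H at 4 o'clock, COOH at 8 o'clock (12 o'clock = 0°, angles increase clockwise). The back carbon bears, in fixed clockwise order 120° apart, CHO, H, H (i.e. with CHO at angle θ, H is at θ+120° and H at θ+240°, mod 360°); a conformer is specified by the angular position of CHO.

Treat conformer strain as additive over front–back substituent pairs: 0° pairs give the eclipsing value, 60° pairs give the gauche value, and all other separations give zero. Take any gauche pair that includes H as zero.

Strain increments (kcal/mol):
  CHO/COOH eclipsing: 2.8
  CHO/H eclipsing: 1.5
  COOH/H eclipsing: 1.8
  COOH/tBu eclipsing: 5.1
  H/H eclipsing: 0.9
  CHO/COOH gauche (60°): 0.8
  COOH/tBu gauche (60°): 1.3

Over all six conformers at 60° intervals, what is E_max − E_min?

CHO at 0° (eclipsed): H–CHO eclipsed, H–H eclipsed, COOH–H eclipsed; 1.5 + 0.9 + 1.8 = 4.2 kcal/mol.
CHO at 60° (staggered): no non-H gauche contacts → 0.0 kcal/mol.
CHO at 120° (eclipsed): H–H eclipsed, H–CHO eclipsed, COOH–H eclipsed; 0.9 + 1.5 + 1.8 = 4.2 kcal/mol.
CHO at 180° (staggered): COOH–CHO gauche; 0.8 = 0.8 kcal/mol.
CHO at 240° (eclipsed): H–H eclipsed, H–H eclipsed, COOH–CHO eclipsed; 0.9 + 0.9 + 2.8 = 4.6 kcal/mol.
CHO at 300° (staggered): COOH–CHO gauche; 0.8 = 0.8 kcal/mol.
Max at 240° (4.6 kcal/mol), min at 60° (0.0 kcal/mol); barrier = 4.6 kcal/mol.

4.6 kcal/mol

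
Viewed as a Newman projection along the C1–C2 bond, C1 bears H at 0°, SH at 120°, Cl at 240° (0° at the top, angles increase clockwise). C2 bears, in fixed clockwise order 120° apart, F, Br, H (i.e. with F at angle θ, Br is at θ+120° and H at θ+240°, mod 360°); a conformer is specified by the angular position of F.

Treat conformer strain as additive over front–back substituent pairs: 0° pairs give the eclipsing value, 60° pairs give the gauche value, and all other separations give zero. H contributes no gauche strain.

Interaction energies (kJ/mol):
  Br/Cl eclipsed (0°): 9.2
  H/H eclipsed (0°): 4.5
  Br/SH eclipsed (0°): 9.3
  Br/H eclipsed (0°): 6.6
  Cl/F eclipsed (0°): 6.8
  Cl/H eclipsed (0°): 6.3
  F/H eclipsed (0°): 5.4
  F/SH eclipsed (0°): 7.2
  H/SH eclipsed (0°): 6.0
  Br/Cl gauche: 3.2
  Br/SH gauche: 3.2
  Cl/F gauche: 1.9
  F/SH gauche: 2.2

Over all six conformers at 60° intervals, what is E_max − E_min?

15.9 kJ/mol

F at 0° is eclipsed. H at 0° is eclipsed with F at 0° (5.4); SH at 120° is eclipsed with Br at 120° (9.3); Cl at 240° is eclipsed with H at 240° (6.3). Total 21.0 kJ/mol.
F at 60° is staggered. SH at 120° is gauche with F at 60° (2.2); SH at 120° is gauche with Br at 180° (3.2); Cl at 240° is gauche with Br at 180° (3.2). Total 8.6 kJ/mol.
F at 120° is eclipsed. H at 0° is eclipsed with H at 0° (4.5); SH at 120° is eclipsed with F at 120° (7.2); Cl at 240° is eclipsed with Br at 240° (9.2). Total 20.9 kJ/mol.
F at 180° is staggered. SH at 120° is gauche with F at 180° (2.2); Cl at 240° is gauche with F at 180° (1.9); Cl at 240° is gauche with Br at 300° (3.2). Total 7.3 kJ/mol.
F at 240° is eclipsed. H at 0° is eclipsed with Br at 0° (6.6); SH at 120° is eclipsed with H at 120° (6.0); Cl at 240° is eclipsed with F at 240° (6.8). Total 19.4 kJ/mol.
F at 300° is staggered. SH at 120° is gauche with Br at 60° (3.2); Cl at 240° is gauche with F at 300° (1.9). Total 5.1 kJ/mol.
Max at 0° (21.0 kJ/mol), min at 300° (5.1 kJ/mol); barrier = 15.9 kJ/mol.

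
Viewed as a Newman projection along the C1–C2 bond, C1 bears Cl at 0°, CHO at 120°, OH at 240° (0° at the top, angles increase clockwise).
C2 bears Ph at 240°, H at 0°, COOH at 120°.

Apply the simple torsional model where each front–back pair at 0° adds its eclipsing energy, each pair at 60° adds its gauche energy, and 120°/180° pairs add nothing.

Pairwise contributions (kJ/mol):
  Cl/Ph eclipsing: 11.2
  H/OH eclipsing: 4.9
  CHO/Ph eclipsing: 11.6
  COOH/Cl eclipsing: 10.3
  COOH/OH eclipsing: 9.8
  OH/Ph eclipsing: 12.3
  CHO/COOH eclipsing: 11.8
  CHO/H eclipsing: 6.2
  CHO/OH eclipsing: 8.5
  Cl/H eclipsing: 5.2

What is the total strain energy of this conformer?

This conformer (eclipsed): Cl–H eclipsed, CHO–COOH eclipsed, OH–Ph eclipsed; 5.2 + 11.8 + 12.3 = 29.3 kJ/mol.

29.3 kJ/mol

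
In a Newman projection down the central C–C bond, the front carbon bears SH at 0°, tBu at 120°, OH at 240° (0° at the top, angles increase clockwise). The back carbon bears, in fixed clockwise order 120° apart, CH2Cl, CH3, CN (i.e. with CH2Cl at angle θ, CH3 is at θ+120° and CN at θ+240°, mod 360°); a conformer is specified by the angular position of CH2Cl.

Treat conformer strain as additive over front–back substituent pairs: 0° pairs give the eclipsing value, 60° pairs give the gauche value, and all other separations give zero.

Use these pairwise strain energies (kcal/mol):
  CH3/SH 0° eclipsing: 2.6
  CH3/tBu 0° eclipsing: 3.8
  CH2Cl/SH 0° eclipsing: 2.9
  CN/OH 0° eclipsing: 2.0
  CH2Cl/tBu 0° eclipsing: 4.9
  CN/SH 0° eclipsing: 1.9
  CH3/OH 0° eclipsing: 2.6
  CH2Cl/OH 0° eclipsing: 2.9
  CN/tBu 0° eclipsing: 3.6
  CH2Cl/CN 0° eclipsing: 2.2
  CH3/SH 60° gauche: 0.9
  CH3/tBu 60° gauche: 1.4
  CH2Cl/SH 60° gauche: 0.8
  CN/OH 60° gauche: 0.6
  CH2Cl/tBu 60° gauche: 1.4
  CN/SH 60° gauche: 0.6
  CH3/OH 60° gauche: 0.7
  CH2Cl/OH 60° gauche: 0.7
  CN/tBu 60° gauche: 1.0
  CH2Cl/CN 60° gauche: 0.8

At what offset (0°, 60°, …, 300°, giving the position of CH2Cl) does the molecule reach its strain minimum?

CH2Cl at 0° (eclipsed): SH(0°)/CH2Cl(0°) eclipsed 2.9; tBu(120°)/CH3(120°) eclipsed 3.8; OH(240°)/CN(240°) eclipsed 2.0 → 8.7 kcal/mol.
CH2Cl at 60° (staggered): SH(0°)/CH2Cl(60°) gauche 0.8; SH(0°)/CN(300°) gauche 0.6; tBu(120°)/CH2Cl(60°) gauche 1.4; tBu(120°)/CH3(180°) gauche 1.4; OH(240°)/CH3(180°) gauche 0.7; OH(240°)/CN(300°) gauche 0.6 → 5.5 kcal/mol.
CH2Cl at 120° (eclipsed): SH(0°)/CN(0°) eclipsed 1.9; tBu(120°)/CH2Cl(120°) eclipsed 4.9; OH(240°)/CH3(240°) eclipsed 2.6 → 9.4 kcal/mol.
CH2Cl at 180° (staggered): SH(0°)/CH3(300°) gauche 0.9; SH(0°)/CN(60°) gauche 0.6; tBu(120°)/CH2Cl(180°) gauche 1.4; tBu(120°)/CN(60°) gauche 1.0; OH(240°)/CH2Cl(180°) gauche 0.7; OH(240°)/CH3(300°) gauche 0.7 → 5.3 kcal/mol.
CH2Cl at 240° (eclipsed): SH(0°)/CH3(0°) eclipsed 2.6; tBu(120°)/CN(120°) eclipsed 3.6; OH(240°)/CH2Cl(240°) eclipsed 2.9 → 9.1 kcal/mol.
CH2Cl at 300° (staggered): SH(0°)/CH2Cl(300°) gauche 0.8; SH(0°)/CH3(60°) gauche 0.9; tBu(120°)/CH3(60°) gauche 1.4; tBu(120°)/CN(180°) gauche 1.0; OH(240°)/CH2Cl(300°) gauche 0.7; OH(240°)/CN(180°) gauche 0.6 → 5.4 kcal/mol.
The minimum (5.3 kcal/mol) occurs with CH2Cl at 180°.

180°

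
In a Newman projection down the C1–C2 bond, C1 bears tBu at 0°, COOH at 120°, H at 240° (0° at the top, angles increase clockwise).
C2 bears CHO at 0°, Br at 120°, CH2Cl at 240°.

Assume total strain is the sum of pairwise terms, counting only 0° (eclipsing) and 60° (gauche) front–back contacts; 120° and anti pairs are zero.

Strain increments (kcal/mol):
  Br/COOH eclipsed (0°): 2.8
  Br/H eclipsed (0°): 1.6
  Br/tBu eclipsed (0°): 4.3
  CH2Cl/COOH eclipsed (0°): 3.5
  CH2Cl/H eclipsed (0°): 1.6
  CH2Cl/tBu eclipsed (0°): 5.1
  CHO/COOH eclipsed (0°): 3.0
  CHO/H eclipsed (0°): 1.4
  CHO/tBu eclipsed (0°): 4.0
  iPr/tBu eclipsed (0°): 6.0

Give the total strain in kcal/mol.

This conformer (eclipsed): tBu–CHO eclipsed, COOH–Br eclipsed, H–CH2Cl eclipsed; 4.0 + 2.8 + 1.6 = 8.4 kcal/mol.

8.4 kcal/mol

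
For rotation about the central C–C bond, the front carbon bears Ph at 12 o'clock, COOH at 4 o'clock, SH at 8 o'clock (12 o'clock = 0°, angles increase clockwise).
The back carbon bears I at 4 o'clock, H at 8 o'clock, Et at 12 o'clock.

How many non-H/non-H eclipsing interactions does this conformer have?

Non-H eclipsing pairs: Ph(0°)/Et(0°); COOH(120°)/I(120°) — 2 interactions.

2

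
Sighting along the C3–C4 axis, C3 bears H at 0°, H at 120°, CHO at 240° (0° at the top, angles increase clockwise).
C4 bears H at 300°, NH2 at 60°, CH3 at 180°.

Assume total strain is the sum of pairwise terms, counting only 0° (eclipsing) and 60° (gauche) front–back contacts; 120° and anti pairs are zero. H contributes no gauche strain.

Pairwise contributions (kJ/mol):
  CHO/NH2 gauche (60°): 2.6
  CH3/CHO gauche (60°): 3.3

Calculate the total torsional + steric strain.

This conformer (staggered): CHO–CH3 gauche; 3.3 = 3.3 kJ/mol.

3.3 kJ/mol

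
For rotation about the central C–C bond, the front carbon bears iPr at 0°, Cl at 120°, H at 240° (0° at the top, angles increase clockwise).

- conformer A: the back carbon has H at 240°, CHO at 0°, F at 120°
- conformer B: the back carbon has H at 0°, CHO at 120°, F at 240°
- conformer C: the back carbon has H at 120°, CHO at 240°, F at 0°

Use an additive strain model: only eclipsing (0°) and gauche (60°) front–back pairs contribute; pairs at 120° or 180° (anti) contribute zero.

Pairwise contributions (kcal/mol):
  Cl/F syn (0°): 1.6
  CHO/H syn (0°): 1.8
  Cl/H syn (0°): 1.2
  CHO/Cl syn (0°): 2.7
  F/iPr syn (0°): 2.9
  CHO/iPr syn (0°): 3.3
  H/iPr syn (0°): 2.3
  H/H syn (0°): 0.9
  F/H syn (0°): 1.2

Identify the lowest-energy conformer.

A

A (eclipsed): iPr–CHO eclipsed, Cl–F eclipsed, H–H eclipsed; 3.3 + 1.6 + 0.9 = 5.8 kcal/mol.
B (eclipsed): iPr–H eclipsed, Cl–CHO eclipsed, H–F eclipsed; 2.3 + 2.7 + 1.2 = 6.2 kcal/mol.
C (eclipsed): iPr–F eclipsed, Cl–H eclipsed, H–CHO eclipsed; 2.9 + 1.2 + 1.8 = 5.9 kcal/mol.
A has the lowest total (5.8 kcal/mol).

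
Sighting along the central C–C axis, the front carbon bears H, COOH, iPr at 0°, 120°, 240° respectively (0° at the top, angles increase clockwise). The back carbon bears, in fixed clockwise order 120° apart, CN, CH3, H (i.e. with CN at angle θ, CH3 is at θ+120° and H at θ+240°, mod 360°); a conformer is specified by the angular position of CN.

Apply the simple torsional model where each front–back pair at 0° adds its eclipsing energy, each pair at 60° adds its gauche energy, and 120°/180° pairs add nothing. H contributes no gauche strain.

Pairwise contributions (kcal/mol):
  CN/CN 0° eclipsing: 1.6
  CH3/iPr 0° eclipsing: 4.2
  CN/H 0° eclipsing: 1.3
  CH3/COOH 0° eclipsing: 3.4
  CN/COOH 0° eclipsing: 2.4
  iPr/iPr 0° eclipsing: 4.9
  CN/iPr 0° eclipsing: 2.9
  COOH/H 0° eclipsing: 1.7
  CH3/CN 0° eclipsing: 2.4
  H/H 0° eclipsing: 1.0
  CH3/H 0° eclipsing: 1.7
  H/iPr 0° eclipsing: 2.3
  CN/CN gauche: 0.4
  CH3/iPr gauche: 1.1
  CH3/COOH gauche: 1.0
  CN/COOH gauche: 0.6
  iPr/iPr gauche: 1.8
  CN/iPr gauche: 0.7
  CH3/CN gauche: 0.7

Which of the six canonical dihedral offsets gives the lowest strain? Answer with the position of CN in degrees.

300°

CN at 0° (eclipsed): H(0°)/CN(0°) eclipsed 1.3; COOH(120°)/CH3(120°) eclipsed 3.4; iPr(240°)/H(240°) eclipsed 2.3 → 7.0 kcal/mol.
CN at 60° (staggered): COOH(120°)/CN(60°) gauche 0.6; COOH(120°)/CH3(180°) gauche 1.0; iPr(240°)/CH3(180°) gauche 1.1 → 2.7 kcal/mol.
CN at 120° (eclipsed): H(0°)/H(0°) eclipsed 1.0; COOH(120°)/CN(120°) eclipsed 2.4; iPr(240°)/CH3(240°) eclipsed 4.2 → 7.6 kcal/mol.
CN at 180° (staggered): COOH(120°)/CN(180°) gauche 0.6; iPr(240°)/CN(180°) gauche 0.7; iPr(240°)/CH3(300°) gauche 1.1 → 2.4 kcal/mol.
CN at 240° (eclipsed): H(0°)/CH3(0°) eclipsed 1.7; COOH(120°)/H(120°) eclipsed 1.7; iPr(240°)/CN(240°) eclipsed 2.9 → 6.3 kcal/mol.
CN at 300° (staggered): COOH(120°)/CH3(60°) gauche 1.0; iPr(240°)/CN(300°) gauche 0.7 → 1.7 kcal/mol.
The minimum (1.7 kcal/mol) occurs with CN at 300°.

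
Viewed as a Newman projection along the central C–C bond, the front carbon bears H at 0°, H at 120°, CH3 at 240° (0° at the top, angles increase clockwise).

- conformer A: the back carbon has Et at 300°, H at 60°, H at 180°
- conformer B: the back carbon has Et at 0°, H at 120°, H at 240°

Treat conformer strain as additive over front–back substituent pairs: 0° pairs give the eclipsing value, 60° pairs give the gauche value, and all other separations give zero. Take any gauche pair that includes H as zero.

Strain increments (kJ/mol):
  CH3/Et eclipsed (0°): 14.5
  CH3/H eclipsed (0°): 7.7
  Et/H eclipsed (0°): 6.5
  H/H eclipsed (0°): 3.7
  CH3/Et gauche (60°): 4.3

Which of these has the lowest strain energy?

A

A (staggered): CH3(240°)/Et(300°) gauche 4.3 → 4.3 kJ/mol.
B (eclipsed): H(0°)/Et(0°) eclipsed 6.5; H(120°)/H(120°) eclipsed 3.7; CH3(240°)/H(240°) eclipsed 7.7 → 17.9 kJ/mol.
A has the lowest total (4.3 kJ/mol).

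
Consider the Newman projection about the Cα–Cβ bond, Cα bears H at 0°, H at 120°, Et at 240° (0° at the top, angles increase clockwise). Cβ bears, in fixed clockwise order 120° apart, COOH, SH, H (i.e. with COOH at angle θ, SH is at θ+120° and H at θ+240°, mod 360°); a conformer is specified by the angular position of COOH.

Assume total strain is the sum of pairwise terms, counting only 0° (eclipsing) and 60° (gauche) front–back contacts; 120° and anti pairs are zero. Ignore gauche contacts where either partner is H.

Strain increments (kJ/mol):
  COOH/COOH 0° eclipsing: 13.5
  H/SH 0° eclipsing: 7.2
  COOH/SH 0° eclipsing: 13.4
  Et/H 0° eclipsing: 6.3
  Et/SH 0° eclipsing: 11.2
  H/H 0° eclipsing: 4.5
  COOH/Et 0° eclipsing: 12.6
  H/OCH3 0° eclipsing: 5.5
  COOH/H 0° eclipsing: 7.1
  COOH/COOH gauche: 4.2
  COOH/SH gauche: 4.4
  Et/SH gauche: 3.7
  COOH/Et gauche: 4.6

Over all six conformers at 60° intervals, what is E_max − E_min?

COOH at 0° is eclipsed. H at 0° is eclipsed with COOH at 0° (7.1); H at 120° is eclipsed with SH at 120° (7.2); Et at 240° is eclipsed with H at 240° (6.3). Total 20.6 kJ/mol.
COOH at 60° is staggered. Et at 240° is gauche with SH at 180° (3.7). Total 3.7 kJ/mol.
COOH at 120° is eclipsed. H at 0° is eclipsed with H at 0° (4.5); H at 120° is eclipsed with COOH at 120° (7.1); Et at 240° is eclipsed with SH at 240° (11.2). Total 22.8 kJ/mol.
COOH at 180° is staggered. Et at 240° is gauche with COOH at 180° (4.6); Et at 240° is gauche with SH at 300° (3.7). Total 8.3 kJ/mol.
COOH at 240° is eclipsed. H at 0° is eclipsed with SH at 0° (7.2); H at 120° is eclipsed with H at 120° (4.5); Et at 240° is eclipsed with COOH at 240° (12.6). Total 24.3 kJ/mol.
COOH at 300° is staggered. Et at 240° is gauche with COOH at 300° (4.6). Total 4.6 kJ/mol.
Max at 240° (24.3 kJ/mol), min at 60° (3.7 kJ/mol); barrier = 20.6 kJ/mol.

20.6 kJ/mol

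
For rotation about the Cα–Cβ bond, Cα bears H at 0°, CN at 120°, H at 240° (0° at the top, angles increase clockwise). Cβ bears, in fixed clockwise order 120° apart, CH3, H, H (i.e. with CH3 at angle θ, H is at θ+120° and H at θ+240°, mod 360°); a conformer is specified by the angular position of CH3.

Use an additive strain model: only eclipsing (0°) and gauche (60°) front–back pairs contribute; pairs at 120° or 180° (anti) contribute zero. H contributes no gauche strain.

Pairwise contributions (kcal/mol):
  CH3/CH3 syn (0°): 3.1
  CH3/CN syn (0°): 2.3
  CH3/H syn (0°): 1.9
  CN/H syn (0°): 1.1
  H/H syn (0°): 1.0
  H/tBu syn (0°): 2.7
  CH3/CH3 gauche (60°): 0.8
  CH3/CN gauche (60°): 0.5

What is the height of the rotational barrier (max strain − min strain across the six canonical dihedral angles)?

4.3 kcal/mol

CH3 at 0° (eclipsed): H(0°)/CH3(0°) eclipsed 1.9; CN(120°)/H(120°) eclipsed 1.1; H(240°)/H(240°) eclipsed 1.0 → 4.0 kcal/mol.
CH3 at 60° (staggered): CN(120°)/CH3(60°) gauche 0.5 → 0.5 kcal/mol.
CH3 at 120° (eclipsed): H(0°)/H(0°) eclipsed 1.0; CN(120°)/CH3(120°) eclipsed 2.3; H(240°)/H(240°) eclipsed 1.0 → 4.3 kcal/mol.
CH3 at 180° (staggered): CN(120°)/CH3(180°) gauche 0.5 → 0.5 kcal/mol.
CH3 at 240° (eclipsed): H(0°)/H(0°) eclipsed 1.0; CN(120°)/H(120°) eclipsed 1.1; H(240°)/CH3(240°) eclipsed 1.9 → 4.0 kcal/mol.
CH3 at 300° (staggered): no non-H gauche contacts → 0.0 kcal/mol.
Max at 120° (4.3 kcal/mol), min at 300° (0.0 kcal/mol); barrier = 4.3 kcal/mol.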